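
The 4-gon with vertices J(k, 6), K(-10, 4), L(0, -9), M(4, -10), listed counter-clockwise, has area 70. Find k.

Write out the shoelace sum; only the two edges meeting at J involve k:
2·Area = [(4·6 − k·(-10)) + (k·4 − (-10)·6)] + 126
       = 14·k + 210 = 140
⇒ k = -5.

-5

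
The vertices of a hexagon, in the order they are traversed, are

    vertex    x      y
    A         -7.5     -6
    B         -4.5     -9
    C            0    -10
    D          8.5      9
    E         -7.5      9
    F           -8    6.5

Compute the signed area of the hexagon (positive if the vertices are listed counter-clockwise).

217.25

A→B: (-7.5)(-9) − (-4.5)(-6) = 40.5
B→C: (-4.5)(-10) − (0)(-9) = 45
C→D: (0)(9) − (8.5)(-10) = 85
D→E: (8.5)(9) − (-7.5)(9) = 144
E→F: (-7.5)(6.5) − (-8)(9) = 23.25
F→A: (-8)(-6) − (-7.5)(6.5) = 96.75
Σ = 434.5
Signed area = Σ/2 = 217.25 (positive ⇒ counter-clockwise traversal).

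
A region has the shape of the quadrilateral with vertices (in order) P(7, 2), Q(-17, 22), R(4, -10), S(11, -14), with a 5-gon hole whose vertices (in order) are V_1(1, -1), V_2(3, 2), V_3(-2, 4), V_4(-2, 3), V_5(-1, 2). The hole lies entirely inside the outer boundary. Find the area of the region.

Outer boundary:
Cross-terms: 188, 82, 54, 120  ⇒  Σ = 444
Area = |Σ|/2 = 222.
Hole:
V_1→V_2: (1)(2) − (3)(-1) = 5
V_2→V_3: (3)(4) − (-2)(2) = 16
V_3→V_4: (-2)(3) − (-2)(4) = 2
V_4→V_5: (-2)(2) − (-1)(3) = -1
V_5→V_1: (-1)(-1) − (1)(2) = -1
Σ = 21
Area = |Σ|/2 = 10.5.
Net area = 222 − 10.5 = 211.5.

211.5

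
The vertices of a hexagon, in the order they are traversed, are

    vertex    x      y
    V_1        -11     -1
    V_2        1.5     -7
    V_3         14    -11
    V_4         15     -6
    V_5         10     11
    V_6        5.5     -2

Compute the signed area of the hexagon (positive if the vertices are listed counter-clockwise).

Apply Gauss's area formula: 2A = Σ (x_i·y_{i+1} − x_{i+1}·y_i), indices taken mod 6.
Σ = (78.5) + (81.5) + (81) + (225) + (-80.5) + (-27.5) = 358
Signed area = Σ/2 = 179 (positive ⇒ counter-clockwise traversal).

179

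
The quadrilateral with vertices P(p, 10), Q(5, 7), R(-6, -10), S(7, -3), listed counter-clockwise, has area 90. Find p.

8

Write out the shoelace sum; only the two edges meeting at P involve p:
2·Area = [(7·10 − p·(-3)) + (p·7 − 5·10)] + 80
       = 10·p + 100 = 180
⇒ p = 8.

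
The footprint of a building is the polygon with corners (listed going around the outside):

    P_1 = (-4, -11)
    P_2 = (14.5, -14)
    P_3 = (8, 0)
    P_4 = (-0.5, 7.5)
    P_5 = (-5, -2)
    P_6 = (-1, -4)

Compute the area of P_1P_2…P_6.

Apply the shoelace (surveyor's) formula: 2A = Σ (x_i·y_{i+1} − x_{i+1}·y_i), indices taken mod 6.
Σ = (215.5) + (112) + (60) + (38.5) + (18) + (-5) = 439
Area = |Σ|/2 = 219.5.

219.5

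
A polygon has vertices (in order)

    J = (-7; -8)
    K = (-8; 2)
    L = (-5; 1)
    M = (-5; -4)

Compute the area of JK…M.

19.5

Apply the surveyor's formula: 2A = Σ (x_i·y_{i+1} − x_{i+1}·y_i), indices taken mod 4.
Cross-terms: -78, 2, 25, 12  ⇒  Σ = -39
Area = |Σ|/2 = 19.5.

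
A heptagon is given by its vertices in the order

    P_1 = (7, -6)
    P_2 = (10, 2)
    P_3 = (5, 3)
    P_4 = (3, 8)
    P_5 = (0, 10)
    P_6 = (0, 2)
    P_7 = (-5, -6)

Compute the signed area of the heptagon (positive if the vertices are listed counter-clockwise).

118.5

P_1→P_2: (7)(2) − (10)(-6) = 74
P_2→P_3: (10)(3) − (5)(2) = 20
P_3→P_4: (5)(8) − (3)(3) = 31
P_4→P_5: (3)(10) − (0)(8) = 30
P_5→P_6: (0)(2) − (0)(10) = 0
P_6→P_7: (0)(-6) − (-5)(2) = 10
P_7→P_1: (-5)(-6) − (7)(-6) = 72
Σ = 237
Signed area = Σ/2 = 118.5 (positive ⇒ counter-clockwise traversal).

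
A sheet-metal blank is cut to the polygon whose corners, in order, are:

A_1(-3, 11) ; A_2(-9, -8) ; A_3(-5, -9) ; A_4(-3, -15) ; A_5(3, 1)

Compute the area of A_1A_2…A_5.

Apply Gauss's area formula: 2A = Σ (x_i·y_{i+1} − x_{i+1}·y_i), indices taken mod 5.
Cross-terms: 123, 41, 48, 42, 36  ⇒  Σ = 290
Area = |Σ|/2 = 145.

145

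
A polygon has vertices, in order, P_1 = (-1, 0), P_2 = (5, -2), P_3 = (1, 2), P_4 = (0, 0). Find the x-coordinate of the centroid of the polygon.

Apply the surveyor's formula. First the cross-terms c_i = x_i·y_{i+1} − x_{i+1}·y_i:
  2, 12, 0, 0  ⇒  2A = 14, A = 7.
Then Σ (x_i + x_{i+1})·c_i = 80, so x̄ = 80 / (6·7) = 40/21.

40/21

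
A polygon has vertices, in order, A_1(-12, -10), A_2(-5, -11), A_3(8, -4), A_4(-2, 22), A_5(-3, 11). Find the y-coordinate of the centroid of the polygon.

36/47

Apply the surveyor's formula. First the cross-terms c_i = x_i·y_{i+1} − x_{i+1}·y_i:
  82, 108, 168, 44, 162  ⇒  2A = 564, A = 282.
Then Σ (y_i + y_{i+1})·c_i = 1296, so ȳ = 1296 / (6·282) = 36/47.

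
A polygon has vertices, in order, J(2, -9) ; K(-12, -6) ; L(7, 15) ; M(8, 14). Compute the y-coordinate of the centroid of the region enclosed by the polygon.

Apply Gauss's area formula. First the cross-terms c_i = x_i·y_{i+1} − x_{i+1}·y_i:
  -120, -138, -22, -100  ⇒  2A = -380, A = -190.
Then Σ (y_i + y_{i+1})·c_i = -580, so ȳ = -580 / (6·(-190)) = 29/57.

29/57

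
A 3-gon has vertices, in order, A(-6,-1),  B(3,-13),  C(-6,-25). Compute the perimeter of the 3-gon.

|AB| = √((9)² + (-12)²) = √225 = 15
|BC| = √((-9)² + (-12)²) = √225 = 15
|CA| = √((0)² + (24)²) = √576 = 24
Perimeter = 15 + 15 + 24 = 54.

54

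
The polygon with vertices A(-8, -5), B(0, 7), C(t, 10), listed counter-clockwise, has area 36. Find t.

-4

Write out the shoelace sum; only the two edges meeting at C involve t:
2·Area = [(0·10 − t·7) + (t·(-5) − (-8)·10)] + -56
       = -12·t + 24 = 72
⇒ t = -4.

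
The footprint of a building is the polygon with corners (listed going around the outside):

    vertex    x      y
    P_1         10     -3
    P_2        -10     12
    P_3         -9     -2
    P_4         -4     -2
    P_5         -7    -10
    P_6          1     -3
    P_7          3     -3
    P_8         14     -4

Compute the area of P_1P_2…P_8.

Apply the surveyor's formula: 2A = Σ (x_i·y_{i+1} − x_{i+1}·y_i), indices taken mod 8.
Σ = (90) + (128) + (10) + (26) + (31) + (6) + (30) + (-2) = 319
Area = |Σ|/2 = 159.5.

159.5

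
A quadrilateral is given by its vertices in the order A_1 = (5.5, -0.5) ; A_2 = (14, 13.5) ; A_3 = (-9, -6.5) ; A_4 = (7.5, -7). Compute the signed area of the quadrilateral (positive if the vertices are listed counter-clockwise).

129.125

Apply Gauss's area formula: 2A = Σ (x_i·y_{i+1} − x_{i+1}·y_i), indices taken mod 4.
A_1→A_2: (5.5)(13.5) − (14)(-0.5) = 81.25
A_2→A_3: (14)(-6.5) − (-9)(13.5) = 30.5
A_3→A_4: (-9)(-7) − (7.5)(-6.5) = 111.75
A_4→A_1: (7.5)(-0.5) − (5.5)(-7) = 34.75
Σ = 258.25
Signed area = Σ/2 = 129.125 (positive ⇒ counter-clockwise traversal).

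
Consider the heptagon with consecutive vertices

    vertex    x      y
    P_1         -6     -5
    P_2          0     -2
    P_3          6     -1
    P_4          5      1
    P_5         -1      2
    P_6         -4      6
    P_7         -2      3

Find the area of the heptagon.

Apply the shoelace (surveyor's) formula: 2A = Σ (x_i·y_{i+1} − x_{i+1}·y_i), indices taken mod 7.
Σ = (12) + (12) + (11) + (11) + (2) + (0) + (28) = 76
Area = |Σ|/2 = 38.

38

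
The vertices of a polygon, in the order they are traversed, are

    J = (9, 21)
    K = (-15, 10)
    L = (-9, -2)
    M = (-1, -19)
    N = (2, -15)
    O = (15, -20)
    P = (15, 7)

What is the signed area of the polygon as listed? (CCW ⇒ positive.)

J→K: (9)(10) − (-15)(21) = 405
K→L: (-15)(-2) − (-9)(10) = 120
L→M: (-9)(-19) − (-1)(-2) = 169
M→N: (-1)(-15) − (2)(-19) = 53
N→O: (2)(-20) − (15)(-15) = 185
O→P: (15)(7) − (15)(-20) = 405
P→J: (15)(21) − (9)(7) = 252
Σ = 1589
Signed area = Σ/2 = 794.5 (positive ⇒ counter-clockwise traversal).

794.5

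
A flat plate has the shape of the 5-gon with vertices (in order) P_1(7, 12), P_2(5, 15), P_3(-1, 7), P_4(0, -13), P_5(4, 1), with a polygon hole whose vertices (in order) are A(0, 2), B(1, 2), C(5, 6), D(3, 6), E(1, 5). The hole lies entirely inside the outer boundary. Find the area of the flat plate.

92

Outer boundary:
Σ = (45) + (50) + (13) + (52) + (41) = 201
Area = |Σ|/2 = 100.5.
Hole:
A→B: (0)(2) − (1)(2) = -2
B→C: (1)(6) − (5)(2) = -4
C→D: (5)(6) − (3)(6) = 12
D→E: (3)(5) − (1)(6) = 9
E→A: (1)(2) − (0)(5) = 2
Σ = 17
Area = |Σ|/2 = 8.5.
Net area = 100.5 − 8.5 = 92.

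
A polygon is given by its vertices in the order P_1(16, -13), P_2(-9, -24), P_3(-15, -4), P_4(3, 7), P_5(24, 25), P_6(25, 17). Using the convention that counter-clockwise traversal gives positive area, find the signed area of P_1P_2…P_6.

-912.5

P_1→P_2: (16)(-24) − (-9)(-13) = -501
P_2→P_3: (-9)(-4) − (-15)(-24) = -324
P_3→P_4: (-15)(7) − (3)(-4) = -93
P_4→P_5: (3)(25) − (24)(7) = -93
P_5→P_6: (24)(17) − (25)(25) = -217
P_6→P_1: (25)(-13) − (16)(17) = -597
Σ = -1825
Signed area = Σ/2 = -912.5 (negative ⇒ clockwise traversal).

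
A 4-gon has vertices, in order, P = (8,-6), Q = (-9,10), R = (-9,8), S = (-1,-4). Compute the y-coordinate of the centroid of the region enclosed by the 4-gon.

Apply the surveyor's formula. First the cross-terms c_i = x_i·y_{i+1} − x_{i+1}·y_i:
  26, 18, 44, 38  ⇒  2A = 126, A = 63.
Then Σ (y_i + y_{i+1})·c_i = 224, so ȳ = 224 / (6·63) = 16/27.

16/27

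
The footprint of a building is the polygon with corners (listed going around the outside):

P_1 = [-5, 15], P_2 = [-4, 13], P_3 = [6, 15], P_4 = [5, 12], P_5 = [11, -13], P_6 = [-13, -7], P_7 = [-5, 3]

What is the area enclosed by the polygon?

Cross-terms: -5, -138, -3, -197, -246, -74, -60  ⇒  Σ = -723
Area = |Σ|/2 = 361.5.

361.5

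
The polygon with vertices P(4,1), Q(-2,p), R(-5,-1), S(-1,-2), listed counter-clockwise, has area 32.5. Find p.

Write out the shoelace sum; only the two edges meeting at Q involve p:
2·Area = [(4·p − (-2)·1) + ((-2)·(-1) − (-5)·p)] + 16
       = 9·p + 20 = 65
⇒ p = 5.

5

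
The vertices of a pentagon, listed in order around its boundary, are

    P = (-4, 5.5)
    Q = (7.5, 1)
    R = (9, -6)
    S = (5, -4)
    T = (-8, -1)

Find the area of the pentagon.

Apply the surveyor's formula: 2A = Σ (x_i·y_{i+1} − x_{i+1}·y_i), indices taken mod 5.
Σ = (-45.25) + (-54) + (-6) + (-37) + (-48) = -190.25
Area = |Σ|/2 = 95.125.

95.125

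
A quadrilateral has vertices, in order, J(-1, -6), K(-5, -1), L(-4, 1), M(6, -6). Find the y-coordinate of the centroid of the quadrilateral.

Apply Gauss's area formula. First the cross-terms c_i = x_i·y_{i+1} − x_{i+1}·y_i:
  -29, -9, 18, -42  ⇒  2A = -62, A = -31.
Then Σ (y_i + y_{i+1})·c_i = 617, so ȳ = 617 / (6·(-31)) = -617/186.

-617/186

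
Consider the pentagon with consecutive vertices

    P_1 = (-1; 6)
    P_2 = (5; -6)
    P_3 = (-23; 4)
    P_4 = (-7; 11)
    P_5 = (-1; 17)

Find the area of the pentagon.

Σ = (-24) + (-118) + (-225) + (-108) + (11) = -464
Area = |Σ|/2 = 232.

232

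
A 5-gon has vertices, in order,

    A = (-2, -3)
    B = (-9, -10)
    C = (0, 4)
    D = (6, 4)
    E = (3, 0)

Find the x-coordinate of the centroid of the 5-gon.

Apply the surveyor's formula. First the cross-terms c_i = x_i·y_{i+1} − x_{i+1}·y_i:
  -7, -36, -24, -12, -9  ⇒  2A = -88, A = -44.
Then Σ (x_i + x_{i+1})·c_i = 140, so x̄ = 140 / (6·(-44)) = -35/66.

-35/66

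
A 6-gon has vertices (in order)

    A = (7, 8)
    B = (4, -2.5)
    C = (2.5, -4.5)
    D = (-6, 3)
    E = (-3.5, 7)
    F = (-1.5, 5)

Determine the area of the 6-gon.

Apply Gauss's area formula: 2A = Σ (x_i·y_{i+1} − x_{i+1}·y_i), indices taken mod 6.
Σ = (-49.5) + (-11.75) + (-19.5) + (-31.5) + (-7) + (-47) = -166.25
Area = |Σ|/2 = 83.125.

83.125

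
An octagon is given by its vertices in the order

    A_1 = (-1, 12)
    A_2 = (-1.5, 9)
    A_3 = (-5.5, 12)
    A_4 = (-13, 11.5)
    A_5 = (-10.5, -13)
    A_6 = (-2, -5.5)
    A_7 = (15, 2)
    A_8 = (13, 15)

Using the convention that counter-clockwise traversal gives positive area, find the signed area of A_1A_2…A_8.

Apply the shoelace (surveyor's) formula: 2A = Σ (x_i·y_{i+1} − x_{i+1}·y_i), indices taken mod 8.
A_1→A_2: (-1)(9) − (-1.5)(12) = 9
A_2→A_3: (-1.5)(12) − (-5.5)(9) = 31.5
A_3→A_4: (-5.5)(11.5) − (-13)(12) = 92.75
A_4→A_5: (-13)(-13) − (-10.5)(11.5) = 289.75
A_5→A_6: (-10.5)(-5.5) − (-2)(-13) = 31.75
A_6→A_7: (-2)(2) − (15)(-5.5) = 78.5
A_7→A_8: (15)(15) − (13)(2) = 199
A_8→A_1: (13)(12) − (-1)(15) = 171
Σ = 903.25
Signed area = Σ/2 = 451.625 (positive ⇒ counter-clockwise traversal).

451.625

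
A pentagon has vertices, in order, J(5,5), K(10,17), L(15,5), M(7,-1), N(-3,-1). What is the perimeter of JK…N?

|JK| = √((5)² + (12)²) = √169 = 13
|KL| = √((5)² + (-12)²) = √169 = 13
|LM| = √((-8)² + (-6)²) = √100 = 10
|MN| = √((-10)² + (0)²) = √100 = 10
|NJ| = √((8)² + (6)²) = √100 = 10
Perimeter = 13 + 13 + 10 + 10 + 10 = 56.

56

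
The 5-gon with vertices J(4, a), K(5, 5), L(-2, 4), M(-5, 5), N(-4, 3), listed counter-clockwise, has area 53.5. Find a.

Write out the shoelace sum; only the two edges meeting at J involve a:
2·Area = [((-4)·a − 4·3) + (4·5 − 5·a)] + 45
       = -9·a + 53 = 107
⇒ a = -6.

-6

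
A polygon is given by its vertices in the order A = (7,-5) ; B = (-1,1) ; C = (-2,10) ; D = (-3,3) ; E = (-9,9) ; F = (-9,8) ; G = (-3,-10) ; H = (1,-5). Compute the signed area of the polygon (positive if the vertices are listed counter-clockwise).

98

Apply the shoelace formula: 2A = Σ (x_i·y_{i+1} − x_{i+1}·y_i), indices taken mod 8.
Σ = (2) + (-8) + (24) + (0) + (9) + (114) + (25) + (30) = 196
Signed area = Σ/2 = 98 (positive ⇒ counter-clockwise traversal).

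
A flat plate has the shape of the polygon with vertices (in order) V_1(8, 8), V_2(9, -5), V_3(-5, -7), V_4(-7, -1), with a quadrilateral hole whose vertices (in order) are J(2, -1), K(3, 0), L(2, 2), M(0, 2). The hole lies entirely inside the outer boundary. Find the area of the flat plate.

141.5

Outer boundary:
Apply Gauss's area formula: 2A = Σ (x_i·y_{i+1} − x_{i+1}·y_i), indices taken mod 4.
V_1→V_2: (8)(-5) − (9)(8) = -112
V_2→V_3: (9)(-7) − (-5)(-5) = -88
V_3→V_4: (-5)(-1) − (-7)(-7) = -44
V_4→V_1: (-7)(8) − (8)(-1) = -48
Σ = -292
Area = |Σ|/2 = 146.
Hole:
Apply the shoelace (surveyor's) formula: 2A = Σ (x_i·y_{i+1} − x_{i+1}·y_i), indices taken mod 4.
Σ = (3) + (6) + (4) + (-4) = 9
Area = |Σ|/2 = 4.5.
Net area = 146 − 4.5 = 141.5.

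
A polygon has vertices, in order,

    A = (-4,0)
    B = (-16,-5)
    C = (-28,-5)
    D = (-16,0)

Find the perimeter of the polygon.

|AB| = √((-12)² + (-5)²) = √169 = 13
|BC| = √((-12)² + (0)²) = √144 = 12
|CD| = √((12)² + (5)²) = √169 = 13
|DA| = √((12)² + (0)²) = √144 = 12
Perimeter = 13 + 12 + 13 + 12 = 50.

50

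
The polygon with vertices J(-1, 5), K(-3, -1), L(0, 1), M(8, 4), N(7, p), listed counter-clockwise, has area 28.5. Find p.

5

Write out the shoelace sum; only the two edges meeting at N involve p:
2·Area = [(8·p − 7·4) + (7·5 − (-1)·p)] + 5
       = 9·p + 12 = 57
⇒ p = 5.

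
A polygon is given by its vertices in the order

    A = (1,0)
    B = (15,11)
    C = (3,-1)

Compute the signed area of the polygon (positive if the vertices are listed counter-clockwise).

Apply the shoelace (surveyor's) formula: 2A = Σ (x_i·y_{i+1} − x_{i+1}·y_i), indices taken mod 3.
A→B: (1)(11) − (15)(0) = 11
B→C: (15)(-1) − (3)(11) = -48
C→A: (3)(0) − (1)(-1) = 1
Σ = -36
Signed area = Σ/2 = -18 (negative ⇒ clockwise traversal).

-18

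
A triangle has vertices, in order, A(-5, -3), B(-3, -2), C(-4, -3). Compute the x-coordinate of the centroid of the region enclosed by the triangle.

Apply Gauss's area formula. First the cross-terms c_i = x_i·y_{i+1} − x_{i+1}·y_i:
  1, 1, -3  ⇒  2A = -1, A = -0.5.
Then Σ (x_i + x_{i+1})·c_i = 12, so x̄ = 12 / (6·(-0.5)) = -4.

-4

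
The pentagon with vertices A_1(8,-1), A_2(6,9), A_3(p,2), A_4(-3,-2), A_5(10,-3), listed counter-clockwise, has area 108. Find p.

-7

The doubled signed area Σ (x_i y_{i+1} − x_{i+1} y_i) is linear in p.
With p=0 it equals 139; the coefficient of p is -11 (from the two edges through A_3).
So -11·p + 139 = 2·108 = 216 ⇒ p = -7.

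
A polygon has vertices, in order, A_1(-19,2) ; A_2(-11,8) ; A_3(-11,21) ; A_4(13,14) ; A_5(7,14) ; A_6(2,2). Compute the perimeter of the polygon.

|A_1A_2| = √((8)² + (6)²) = √100 = 10
|A_2A_3| = √((0)² + (13)²) = √169 = 13
|A_3A_4| = √((24)² + (-7)²) = √625 = 25
|A_4A_5| = √((-6)² + (0)²) = √36 = 6
|A_5A_6| = √((-5)² + (-12)²) = √169 = 13
|A_6A_1| = √((-21)² + (0)²) = √441 = 21
Perimeter = 10 + 13 + 25 + 6 + 13 + 21 = 88.

88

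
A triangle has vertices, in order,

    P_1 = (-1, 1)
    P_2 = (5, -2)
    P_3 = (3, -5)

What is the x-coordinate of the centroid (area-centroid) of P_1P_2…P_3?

7/3

Apply Gauss's area formula. First the cross-terms c_i = x_i·y_{i+1} − x_{i+1}·y_i:
  -3, -19, -2  ⇒  2A = -24, A = -12.
Then Σ (x_i + x_{i+1})·c_i = -168, so x̄ = -168 / (6·(-12)) = 7/3.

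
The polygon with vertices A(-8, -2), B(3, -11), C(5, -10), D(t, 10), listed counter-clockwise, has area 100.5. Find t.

Write out the shoelace sum; only the two edges meeting at D involve t:
2·Area = [(5·10 − t·(-10)) + (t·(-2) − (-8)·10)] + 119
       = 8·t + 249 = 201
⇒ t = -6.

-6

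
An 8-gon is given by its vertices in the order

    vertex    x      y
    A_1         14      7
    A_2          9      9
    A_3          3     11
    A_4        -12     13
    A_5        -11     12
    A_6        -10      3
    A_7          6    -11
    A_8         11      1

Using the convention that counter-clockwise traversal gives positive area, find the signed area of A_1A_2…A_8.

337

Apply the surveyor's formula: 2A = Σ (x_i·y_{i+1} − x_{i+1}·y_i), indices taken mod 8.
A_1→A_2: (14)(9) − (9)(7) = 63
A_2→A_3: (9)(11) − (3)(9) = 72
A_3→A_4: (3)(13) − (-12)(11) = 171
A_4→A_5: (-12)(12) − (-11)(13) = -1
A_5→A_6: (-11)(3) − (-10)(12) = 87
A_6→A_7: (-10)(-11) − (6)(3) = 92
A_7→A_8: (6)(1) − (11)(-11) = 127
A_8→A_1: (11)(7) − (14)(1) = 63
Σ = 674
Signed area = Σ/2 = 337 (positive ⇒ counter-clockwise traversal).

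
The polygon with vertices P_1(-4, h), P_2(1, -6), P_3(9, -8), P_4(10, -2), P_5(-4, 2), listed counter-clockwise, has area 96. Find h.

Write out the shoelace sum; only the two edges meeting at P_1 involve h:
2·Area = [((-4)·h − (-4)·2) + ((-4)·(-6) − 1·h)] + 120
       = -5·h + 152 = 192
⇒ h = -8.

-8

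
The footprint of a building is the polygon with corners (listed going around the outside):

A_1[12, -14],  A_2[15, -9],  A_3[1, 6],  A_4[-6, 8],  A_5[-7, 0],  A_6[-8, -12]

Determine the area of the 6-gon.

Apply Gauss's area formula: 2A = Σ (x_i·y_{i+1} − x_{i+1}·y_i), indices taken mod 6.
A_1→A_2: (12)(-9) − (15)(-14) = 102
A_2→A_3: (15)(6) − (1)(-9) = 99
A_3→A_4: (1)(8) − (-6)(6) = 44
A_4→A_5: (-6)(0) − (-7)(8) = 56
A_5→A_6: (-7)(-12) − (-8)(0) = 84
A_6→A_1: (-8)(-14) − (12)(-12) = 256
Σ = 641
Area = |Σ|/2 = 320.5.

320.5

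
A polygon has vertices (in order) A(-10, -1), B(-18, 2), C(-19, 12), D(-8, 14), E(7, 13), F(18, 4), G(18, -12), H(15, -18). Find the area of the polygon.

710.5

Σ = (-38) + (-178) + (-170) + (-202) + (-206) + (-288) + (-144) + (-195) = -1421
Area = |Σ|/2 = 710.5.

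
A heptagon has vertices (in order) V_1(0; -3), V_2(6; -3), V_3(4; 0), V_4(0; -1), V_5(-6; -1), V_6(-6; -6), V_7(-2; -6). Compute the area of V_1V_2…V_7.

40

V_1→V_2: (0)(-3) − (6)(-3) = 18
V_2→V_3: (6)(0) − (4)(-3) = 12
V_3→V_4: (4)(-1) − (0)(0) = -4
V_4→V_5: (0)(-1) − (-6)(-1) = -6
V_5→V_6: (-6)(-6) − (-6)(-1) = 30
V_6→V_7: (-6)(-6) − (-2)(-6) = 24
V_7→V_1: (-2)(-3) − (0)(-6) = 6
Σ = 80
Area = |Σ|/2 = 40.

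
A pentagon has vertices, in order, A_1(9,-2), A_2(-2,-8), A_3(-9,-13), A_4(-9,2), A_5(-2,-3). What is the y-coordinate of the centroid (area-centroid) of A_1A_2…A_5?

Apply Gauss's area formula. First the cross-terms c_i = x_i·y_{i+1} − x_{i+1}·y_i:
  -76, -46, -135, 31, 31  ⇒  2A = -195, A = -97.5.
Then Σ (y_i + y_{i+1})·c_i = 3025, so ȳ = 3025 / (6·(-97.5)) = -605/117.

-605/117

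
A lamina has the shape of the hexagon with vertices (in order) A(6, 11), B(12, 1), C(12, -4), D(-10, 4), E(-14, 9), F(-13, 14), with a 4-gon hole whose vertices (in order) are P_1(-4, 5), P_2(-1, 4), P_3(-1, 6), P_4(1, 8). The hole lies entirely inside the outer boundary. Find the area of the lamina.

254

Outer boundary:
Cross-terms: -126, -60, 8, -34, -79, -227  ⇒  Σ = -518
Area = |Σ|/2 = 259.
Hole:
Cross-terms: -11, -2, -14, 37  ⇒  Σ = 10
Area = |Σ|/2 = 5.
Net area = 259 − 5 = 254.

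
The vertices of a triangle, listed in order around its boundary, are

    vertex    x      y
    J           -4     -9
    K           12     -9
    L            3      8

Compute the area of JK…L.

Cross-terms: 144, 123, 5  ⇒  Σ = 272
Area = |Σ|/2 = 136.

136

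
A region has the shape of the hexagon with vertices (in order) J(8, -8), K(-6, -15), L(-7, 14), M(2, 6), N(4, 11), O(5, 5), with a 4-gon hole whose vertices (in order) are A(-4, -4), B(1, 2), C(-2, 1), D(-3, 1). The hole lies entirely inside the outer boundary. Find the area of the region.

Outer boundary:
Apply the shoelace formula: 2A = Σ (x_i·y_{i+1} − x_{i+1}·y_i), indices taken mod 6.
Σ = (-168) + (-189) + (-70) + (-2) + (-35) + (-80) = -544
Area = |Σ|/2 = 272.
Hole:
Apply Gauss's area formula: 2A = Σ (x_i·y_{i+1} − x_{i+1}·y_i), indices taken mod 4.
A→B: (-4)(2) − (1)(-4) = -4
B→C: (1)(1) − (-2)(2) = 5
C→D: (-2)(1) − (-3)(1) = 1
D→A: (-3)(-4) − (-4)(1) = 16
Σ = 18
Area = |Σ|/2 = 9.
Net area = 272 − 9 = 263.

263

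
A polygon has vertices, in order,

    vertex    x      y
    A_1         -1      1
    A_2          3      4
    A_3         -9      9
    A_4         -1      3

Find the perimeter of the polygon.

30

|A_1A_2| = √((4)² + (3)²) = √25 = 5
|A_2A_3| = √((-12)² + (5)²) = √169 = 13
|A_3A_4| = √((8)² + (-6)²) = √100 = 10
|A_4A_1| = √((0)² + (-2)²) = √4 = 2
Perimeter = 5 + 13 + 10 + 2 = 30.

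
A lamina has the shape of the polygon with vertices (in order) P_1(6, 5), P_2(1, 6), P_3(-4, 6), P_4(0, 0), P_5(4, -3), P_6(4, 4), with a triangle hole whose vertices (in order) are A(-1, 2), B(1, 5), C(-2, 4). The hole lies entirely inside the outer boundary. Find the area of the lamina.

39

Outer boundary:
P_1→P_2: (6)(6) − (1)(5) = 31
P_2→P_3: (1)(6) − (-4)(6) = 30
P_3→P_4: (-4)(0) − (0)(6) = 0
P_4→P_5: (0)(-3) − (4)(0) = 0
P_5→P_6: (4)(4) − (4)(-3) = 28
P_6→P_1: (4)(5) − (6)(4) = -4
Σ = 85
Area = |Σ|/2 = 42.5.
Hole:
Σ = (-7) + (14) + (0) = 7
Area = |Σ|/2 = 3.5.
Net area = 42.5 − 3.5 = 39.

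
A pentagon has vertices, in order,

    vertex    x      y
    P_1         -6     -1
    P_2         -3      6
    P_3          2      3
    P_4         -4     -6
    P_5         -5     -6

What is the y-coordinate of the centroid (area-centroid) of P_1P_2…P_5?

95/291

Apply the shoelace (surveyor's) formula. First the cross-terms c_i = x_i·y_{i+1} − x_{i+1}·y_i:
  -39, -21, 0, -6, -31  ⇒  2A = -97, A = -48.5.
Then Σ (y_i + y_{i+1})·c_i = -95, so ȳ = -95 / (6·(-48.5)) = 95/291.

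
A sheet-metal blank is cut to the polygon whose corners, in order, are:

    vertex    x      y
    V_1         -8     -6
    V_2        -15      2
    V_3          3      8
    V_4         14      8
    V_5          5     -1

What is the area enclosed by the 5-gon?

V_1→V_2: (-8)(2) − (-15)(-6) = -106
V_2→V_3: (-15)(8) − (3)(2) = -126
V_3→V_4: (3)(8) − (14)(8) = -88
V_4→V_5: (14)(-1) − (5)(8) = -54
V_5→V_1: (5)(-6) − (-8)(-1) = -38
Σ = -412
Area = |Σ|/2 = 206.

206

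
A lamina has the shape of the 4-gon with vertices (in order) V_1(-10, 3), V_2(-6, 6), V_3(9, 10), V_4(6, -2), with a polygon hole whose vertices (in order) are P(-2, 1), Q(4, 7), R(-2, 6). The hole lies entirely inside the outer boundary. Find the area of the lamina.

Outer boundary:
Σ = (-42) + (-114) + (-78) + (-2) = -236
Area = |Σ|/2 = 118.
Hole:
Apply Gauss's area formula: 2A = Σ (x_i·y_{i+1} − x_{i+1}·y_i), indices taken mod 3.
Σ = (-18) + (38) + (10) = 30
Area = |Σ|/2 = 15.
Net area = 118 − 15 = 103.

103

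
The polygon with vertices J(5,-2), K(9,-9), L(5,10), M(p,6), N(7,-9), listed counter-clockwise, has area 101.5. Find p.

Write out the shoelace sum; only the two edges meeting at M involve p:
2·Area = [(5·6 − p·10) + (p·(-9) − 7·6)] + 139
       = -19·p + 127 = 203
⇒ p = -4.

-4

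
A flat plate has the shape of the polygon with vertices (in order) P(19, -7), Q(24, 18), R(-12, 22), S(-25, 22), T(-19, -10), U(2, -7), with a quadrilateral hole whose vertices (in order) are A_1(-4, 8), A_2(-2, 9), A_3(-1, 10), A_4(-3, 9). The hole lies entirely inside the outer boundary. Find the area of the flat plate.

Outer boundary:
Σ = (510) + (744) + (286) + (668) + (153) + (119) = 2480
Area = |Σ|/2 = 1240.
Hole:
Apply the shoelace formula: 2A = Σ (x_i·y_{i+1} − x_{i+1}·y_i), indices taken mod 4.
A_1→A_2: (-4)(9) − (-2)(8) = -20
A_2→A_3: (-2)(10) − (-1)(9) = -11
A_3→A_4: (-1)(9) − (-3)(10) = 21
A_4→A_1: (-3)(8) − (-4)(9) = 12
Σ = 2
Area = |Σ|/2 = 1.
Net area = 1240 − 1 = 1239.

1239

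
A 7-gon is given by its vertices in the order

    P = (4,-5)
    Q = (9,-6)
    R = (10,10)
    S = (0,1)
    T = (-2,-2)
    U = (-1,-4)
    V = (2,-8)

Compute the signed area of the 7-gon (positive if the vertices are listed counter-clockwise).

Apply the shoelace (surveyor's) formula: 2A = Σ (x_i·y_{i+1} − x_{i+1}·y_i), indices taken mod 7.
Σ = (21) + (150) + (10) + (2) + (6) + (16) + (22) = 227
Signed area = Σ/2 = 113.5 (positive ⇒ counter-clockwise traversal).

113.5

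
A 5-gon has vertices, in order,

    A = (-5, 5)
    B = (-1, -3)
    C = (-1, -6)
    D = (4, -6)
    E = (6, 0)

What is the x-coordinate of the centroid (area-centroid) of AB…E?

Apply the shoelace (surveyor's) formula. First the cross-terms c_i = x_i·y_{i+1} − x_{i+1}·y_i:
  20, 3, 30, 36, 30  ⇒  2A = 119, A = 59.5.
Then Σ (x_i + x_{i+1})·c_i = 354, so x̄ = 354 / (6·59.5) = 118/119.

118/119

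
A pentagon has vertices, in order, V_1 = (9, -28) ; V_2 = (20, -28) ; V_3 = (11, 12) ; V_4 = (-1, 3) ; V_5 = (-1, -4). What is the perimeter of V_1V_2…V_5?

|V_1V_2| = √((11)² + (0)²) = √121 = 11
|V_2V_3| = √((-9)² + (40)²) = √1681 = 41
|V_3V_4| = √((-12)² + (-9)²) = √225 = 15
|V_4V_5| = √((0)² + (-7)²) = √49 = 7
|V_5V_1| = √((10)² + (-24)²) = √676 = 26
Perimeter = 11 + 41 + 15 + 7 + 26 = 100.

100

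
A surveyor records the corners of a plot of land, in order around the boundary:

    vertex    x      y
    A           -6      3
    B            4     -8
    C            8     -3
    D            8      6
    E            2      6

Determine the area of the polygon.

Σ = (36) + (52) + (72) + (36) + (42) = 238
Area = |Σ|/2 = 119.

119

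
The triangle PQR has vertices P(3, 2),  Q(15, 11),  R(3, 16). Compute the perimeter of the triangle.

|PQ| = √((12)² + (9)²) = √225 = 15
|QR| = √((-12)² + (5)²) = √169 = 13
|RP| = √((0)² + (-14)²) = √196 = 14
Perimeter = 15 + 13 + 14 = 42.

42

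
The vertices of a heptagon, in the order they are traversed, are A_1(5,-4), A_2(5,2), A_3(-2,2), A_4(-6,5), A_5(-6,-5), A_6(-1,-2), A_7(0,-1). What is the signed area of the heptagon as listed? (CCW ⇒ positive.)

59.5

Σ = (30) + (14) + (2) + (60) + (7) + (1) + (5) = 119
Signed area = Σ/2 = 59.5 (positive ⇒ counter-clockwise traversal).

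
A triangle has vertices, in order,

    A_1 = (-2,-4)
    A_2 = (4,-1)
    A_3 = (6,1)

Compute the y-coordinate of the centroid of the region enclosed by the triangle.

-4/3

Apply Gauss's area formula. First the cross-terms c_i = x_i·y_{i+1} − x_{i+1}·y_i:
  18, 10, -22  ⇒  2A = 6, A = 3.
Then Σ (y_i + y_{i+1})·c_i = -24, so ȳ = -24 / (6·3) = -4/3.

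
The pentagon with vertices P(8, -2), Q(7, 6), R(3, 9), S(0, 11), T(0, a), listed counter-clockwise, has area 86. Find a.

Write out the shoelace sum; only the two edges meeting at T involve a:
2·Area = [(0·a − 0·11) + (0·(-2) − 8·a)] + 140
       = -8·a + 140 = 172
⇒ a = -4.

-4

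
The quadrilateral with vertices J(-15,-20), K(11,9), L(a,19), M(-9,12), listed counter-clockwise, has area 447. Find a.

The doubled signed area Σ (x_i y_{i+1} − x_{i+1} y_i) is linear in a.
With a=0 it equals 825; the coefficient of a is 3 (from the two edges through L).
So 3·a + 825 = 2·447 = 894 ⇒ a = 23.

23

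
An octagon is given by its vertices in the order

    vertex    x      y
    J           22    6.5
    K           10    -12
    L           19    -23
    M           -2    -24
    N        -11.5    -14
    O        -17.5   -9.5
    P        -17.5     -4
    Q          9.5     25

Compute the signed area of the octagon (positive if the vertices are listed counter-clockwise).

Cross-terms: -329, -2, -502, -248, -135.75, -96.25, -399.5, -488.25  ⇒  Σ = -2200.75
Signed area = Σ/2 = -1100.375 (negative ⇒ clockwise traversal).

-1100.375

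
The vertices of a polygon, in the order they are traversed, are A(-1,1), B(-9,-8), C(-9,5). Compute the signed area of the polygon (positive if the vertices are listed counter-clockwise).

-52

Σ = (17) + (-117) + (-4) = -104
Signed area = Σ/2 = -52 (negative ⇒ clockwise traversal).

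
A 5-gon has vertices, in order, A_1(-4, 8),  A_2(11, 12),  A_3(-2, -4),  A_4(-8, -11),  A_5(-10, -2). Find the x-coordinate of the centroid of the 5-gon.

-473/261

Apply the shoelace (surveyor's) formula. First the cross-terms c_i = x_i·y_{i+1} − x_{i+1}·y_i:
  -136, -20, -10, -94, -88  ⇒  2A = -348, A = -174.
Then Σ (x_i + x_{i+1})·c_i = 1892, so x̄ = 1892 / (6·(-174)) = -473/261.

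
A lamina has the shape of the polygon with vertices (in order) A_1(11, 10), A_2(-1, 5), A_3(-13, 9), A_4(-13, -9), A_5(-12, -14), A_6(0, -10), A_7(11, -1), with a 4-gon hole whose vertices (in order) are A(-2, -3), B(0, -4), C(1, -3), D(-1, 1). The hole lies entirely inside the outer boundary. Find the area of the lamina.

382.5

Outer boundary:
Apply Gauss's area formula: 2A = Σ (x_i·y_{i+1} − x_{i+1}·y_i), indices taken mod 7.
Cross-terms: 65, 56, 234, 74, 120, 110, 121  ⇒  Σ = 780
Area = |Σ|/2 = 390.
Hole:
Apply Gauss's area formula: 2A = Σ (x_i·y_{i+1} − x_{i+1}·y_i), indices taken mod 4.
Σ = (8) + (4) + (-2) + (5) = 15
Area = |Σ|/2 = 7.5.
Net area = 390 − 7.5 = 382.5.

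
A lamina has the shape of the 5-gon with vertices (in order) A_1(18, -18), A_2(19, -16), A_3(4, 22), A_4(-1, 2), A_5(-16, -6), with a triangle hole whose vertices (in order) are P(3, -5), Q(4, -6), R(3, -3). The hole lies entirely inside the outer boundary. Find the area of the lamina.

Outer boundary:
Apply the surveyor's formula: 2A = Σ (x_i·y_{i+1} − x_{i+1}·y_i), indices taken mod 5.
Σ = (54) + (482) + (30) + (38) + (396) = 1000
Area = |Σ|/2 = 500.
Hole:
Apply the shoelace (surveyor's) formula: 2A = Σ (x_i·y_{i+1} − x_{i+1}·y_i), indices taken mod 3.
P→Q: (3)(-6) − (4)(-5) = 2
Q→R: (4)(-3) − (3)(-6) = 6
R→P: (3)(-5) − (3)(-3) = -6
Σ = 2
Area = |Σ|/2 = 1.
Net area = 500 − 1 = 499.

499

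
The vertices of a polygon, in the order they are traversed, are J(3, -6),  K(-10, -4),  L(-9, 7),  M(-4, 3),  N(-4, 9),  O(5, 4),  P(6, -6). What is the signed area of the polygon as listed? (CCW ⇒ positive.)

Apply the surveyor's formula: 2A = Σ (x_i·y_{i+1} − x_{i+1}·y_i), indices taken mod 7.
Cross-terms: -72, -106, 1, -24, -61, -54, -18  ⇒  Σ = -334
Signed area = Σ/2 = -167 (negative ⇒ clockwise traversal).

-167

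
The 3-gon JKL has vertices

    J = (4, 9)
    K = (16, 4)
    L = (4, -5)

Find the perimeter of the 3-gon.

42

|JK| = √((12)² + (-5)²) = √169 = 13
|KL| = √((-12)² + (-9)²) = √225 = 15
|LJ| = √((0)² + (14)²) = √196 = 14
Perimeter = 13 + 15 + 14 = 42.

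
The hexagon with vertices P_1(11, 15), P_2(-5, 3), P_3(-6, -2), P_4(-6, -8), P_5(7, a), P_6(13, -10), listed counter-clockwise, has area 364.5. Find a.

The doubled signed area Σ (x_i y_{i+1} − x_{i+1} y_i) is linear in a.
With a=0 it equals 463; the coefficient of a is -19 (from the two edges through P_5).
So -19·a + 463 = 2·364.5 = 729 ⇒ a = -14.

-14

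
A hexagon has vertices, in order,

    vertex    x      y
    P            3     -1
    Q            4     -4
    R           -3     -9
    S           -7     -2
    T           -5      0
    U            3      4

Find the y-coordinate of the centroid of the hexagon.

Apply Gauss's area formula. First the cross-terms c_i = x_i·y_{i+1} − x_{i+1}·y_i:
  -8, -48, -57, -10, -20, -15  ⇒  2A = -158, A = -79.
Then Σ (y_i + y_{i+1})·c_i = 1186, so ȳ = 1186 / (6·(-79)) = -593/237.

-593/237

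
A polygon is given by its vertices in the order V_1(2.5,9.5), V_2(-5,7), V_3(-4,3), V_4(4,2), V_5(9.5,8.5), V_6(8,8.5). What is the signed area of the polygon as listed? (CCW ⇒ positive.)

70.25

Σ = (65) + (13) + (-20) + (15) + (12.75) + (54.75) = 140.5
Signed area = Σ/2 = 70.25 (positive ⇒ counter-clockwise traversal).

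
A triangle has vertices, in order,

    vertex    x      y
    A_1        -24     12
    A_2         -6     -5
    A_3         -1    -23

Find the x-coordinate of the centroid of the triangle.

Apply the surveyor's formula. First the cross-terms c_i = x_i·y_{i+1} − x_{i+1}·y_i:
  192, 133, -564  ⇒  2A = -239, A = -119.5.
Then Σ (x_i + x_{i+1})·c_i = 7409, so x̄ = 7409 / (6·(-119.5)) = -31/3.

-31/3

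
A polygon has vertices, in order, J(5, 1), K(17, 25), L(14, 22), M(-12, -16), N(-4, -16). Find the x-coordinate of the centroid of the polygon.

307/282

Apply the shoelace formula. First the cross-terms c_i = x_i·y_{i+1} − x_{i+1}·y_i:
  108, 24, 40, 128, 76  ⇒  2A = 376, A = 188.
Then Σ (x_i + x_{i+1})·c_i = 1228, so x̄ = 1228 / (6·188) = 307/282.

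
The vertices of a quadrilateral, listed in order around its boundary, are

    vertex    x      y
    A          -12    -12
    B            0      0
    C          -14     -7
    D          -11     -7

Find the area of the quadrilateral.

Apply the shoelace (surveyor's) formula: 2A = Σ (x_i·y_{i+1} − x_{i+1}·y_i), indices taken mod 4.
Cross-terms: 0, 0, 21, 48  ⇒  Σ = 69
Area = |Σ|/2 = 34.5.

34.5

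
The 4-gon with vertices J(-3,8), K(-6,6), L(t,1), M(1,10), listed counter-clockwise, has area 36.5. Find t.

3

The doubled signed area Σ (x_i y_{i+1} − x_{i+1} y_i) is linear in t.
With t=0 it equals 61; the coefficient of t is 4 (from the two edges through L).
So 4·t + 61 = 2·36.5 = 73 ⇒ t = 3.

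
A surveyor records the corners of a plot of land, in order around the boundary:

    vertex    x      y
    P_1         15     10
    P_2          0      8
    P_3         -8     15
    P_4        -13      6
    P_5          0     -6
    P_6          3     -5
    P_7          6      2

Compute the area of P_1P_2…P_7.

Σ = (120) + (64) + (147) + (78) + (18) + (36) + (30) = 493
Area = |Σ|/2 = 246.5.

246.5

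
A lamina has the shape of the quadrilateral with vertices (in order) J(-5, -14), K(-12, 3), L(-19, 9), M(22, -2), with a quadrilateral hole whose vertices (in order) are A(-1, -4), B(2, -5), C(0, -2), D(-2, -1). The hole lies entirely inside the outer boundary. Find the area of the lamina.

350

Outer boundary:
Apply the shoelace (surveyor's) formula: 2A = Σ (x_i·y_{i+1} − x_{i+1}·y_i), indices taken mod 4.
Σ = (-183) + (-51) + (-160) + (-318) = -712
Area = |Σ|/2 = 356.
Hole:
Apply the surveyor's formula: 2A = Σ (x_i·y_{i+1} − x_{i+1}·y_i), indices taken mod 4.
Σ = (13) + (-4) + (-4) + (7) = 12
Area = |Σ|/2 = 6.
Net area = 356 − 6 = 350.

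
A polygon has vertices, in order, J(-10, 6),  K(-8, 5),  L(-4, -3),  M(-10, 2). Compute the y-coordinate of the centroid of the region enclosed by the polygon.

2

Apply Gauss's area formula. First the cross-terms c_i = x_i·y_{i+1} − x_{i+1}·y_i:
  -2, 44, -38, -40  ⇒  2A = -36, A = -18.
Then Σ (y_i + y_{i+1})·c_i = -216, so ȳ = -216 / (6·(-18)) = 2.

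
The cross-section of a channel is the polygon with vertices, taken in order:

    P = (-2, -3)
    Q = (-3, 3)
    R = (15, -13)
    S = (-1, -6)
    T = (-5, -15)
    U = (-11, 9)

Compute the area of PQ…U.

Apply the surveyor's formula: 2A = Σ (x_i·y_{i+1} − x_{i+1}·y_i), indices taken mod 6.
Σ = (-15) + (-6) + (-103) + (-15) + (-210) + (51) = -298
Area = |Σ|/2 = 149.

149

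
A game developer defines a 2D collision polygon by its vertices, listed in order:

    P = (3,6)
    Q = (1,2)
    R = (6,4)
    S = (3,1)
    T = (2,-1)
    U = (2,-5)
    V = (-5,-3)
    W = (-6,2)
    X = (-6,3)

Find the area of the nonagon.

Apply Gauss's area formula: 2A = Σ (x_i·y_{i+1} − x_{i+1}·y_i), indices taken mod 9.
Σ = (0) + (-8) + (-6) + (-5) + (-8) + (-31) + (-28) + (-6) + (-45) = -137
Area = |Σ|/2 = 68.5.

68.5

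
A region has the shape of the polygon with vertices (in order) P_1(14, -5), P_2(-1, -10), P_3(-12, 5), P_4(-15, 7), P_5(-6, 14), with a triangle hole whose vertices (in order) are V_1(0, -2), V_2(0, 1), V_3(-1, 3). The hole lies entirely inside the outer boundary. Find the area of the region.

305

Outer boundary:
Apply the surveyor's formula: 2A = Σ (x_i·y_{i+1} − x_{i+1}·y_i), indices taken mod 5.
Σ = (-145) + (-125) + (-9) + (-168) + (-166) = -613
Area = |Σ|/2 = 306.5.
Hole:
Apply the shoelace (surveyor's) formula: 2A = Σ (x_i·y_{i+1} − x_{i+1}·y_i), indices taken mod 3.
Σ = (0) + (1) + (2) = 3
Area = |Σ|/2 = 1.5.
Net area = 306.5 − 1.5 = 305.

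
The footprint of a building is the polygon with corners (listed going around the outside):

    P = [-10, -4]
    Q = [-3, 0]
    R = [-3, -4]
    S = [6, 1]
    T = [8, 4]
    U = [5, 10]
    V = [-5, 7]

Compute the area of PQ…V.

136

Apply the shoelace formula: 2A = Σ (x_i·y_{i+1} − x_{i+1}·y_i), indices taken mod 7.
Cross-terms: -12, 12, 21, 16, 60, 85, 90  ⇒  Σ = 272
Area = |Σ|/2 = 136.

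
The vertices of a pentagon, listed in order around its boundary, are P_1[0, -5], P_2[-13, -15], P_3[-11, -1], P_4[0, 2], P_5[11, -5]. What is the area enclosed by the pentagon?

Cross-terms: -65, -152, -22, -22, -55  ⇒  Σ = -316
Area = |Σ|/2 = 158.

158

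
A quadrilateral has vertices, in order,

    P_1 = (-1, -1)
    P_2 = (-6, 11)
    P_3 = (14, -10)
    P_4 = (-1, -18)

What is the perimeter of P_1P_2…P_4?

76

|P_1P_2| = √((-5)² + (12)²) = √169 = 13
|P_2P_3| = √((20)² + (-21)²) = √841 = 29
|P_3P_4| = √((-15)² + (-8)²) = √289 = 17
|P_4P_1| = √((0)² + (17)²) = √289 = 17
Perimeter = 13 + 29 + 17 + 17 = 76.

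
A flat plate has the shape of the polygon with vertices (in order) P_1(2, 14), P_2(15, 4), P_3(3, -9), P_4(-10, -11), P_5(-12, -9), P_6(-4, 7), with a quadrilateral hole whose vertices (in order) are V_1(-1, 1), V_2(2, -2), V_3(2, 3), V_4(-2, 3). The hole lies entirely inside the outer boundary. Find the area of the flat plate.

Outer boundary:
Apply Gauss's area formula: 2A = Σ (x_i·y_{i+1} − x_{i+1}·y_i), indices taken mod 6.
P_1→P_2: (2)(4) − (15)(14) = -202
P_2→P_3: (15)(-9) − (3)(4) = -147
P_3→P_4: (3)(-11) − (-10)(-9) = -123
P_4→P_5: (-10)(-9) − (-12)(-11) = -42
P_5→P_6: (-12)(7) − (-4)(-9) = -120
P_6→P_1: (-4)(14) − (2)(7) = -70
Σ = -704
Area = |Σ|/2 = 352.
Hole:
Σ = (0) + (10) + (12) + (1) = 23
Area = |Σ|/2 = 11.5.
Net area = 352 − 11.5 = 340.5.

340.5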